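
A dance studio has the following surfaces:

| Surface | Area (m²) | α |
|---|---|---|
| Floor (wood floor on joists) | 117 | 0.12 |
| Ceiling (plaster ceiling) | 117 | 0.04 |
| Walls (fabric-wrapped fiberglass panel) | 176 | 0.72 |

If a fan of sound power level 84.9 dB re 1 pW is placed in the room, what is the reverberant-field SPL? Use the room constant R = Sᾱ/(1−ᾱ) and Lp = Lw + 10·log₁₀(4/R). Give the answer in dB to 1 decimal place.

67.4 dB

Σ(Sᵢαᵢ) = 117×0.12 + 117×0.04 + 176×0.72 = 145.440; total area S = 410.0 m².
ᾱ = 145.440/410.0 = 0.3547; R = Sᾱ/(1−ᾱ) = 145.440/(1−0.3547) = 225.384 m².
Lp = Lw + 10 log₁₀(4/R) = 84.9 -17.51 = 67.4 dB.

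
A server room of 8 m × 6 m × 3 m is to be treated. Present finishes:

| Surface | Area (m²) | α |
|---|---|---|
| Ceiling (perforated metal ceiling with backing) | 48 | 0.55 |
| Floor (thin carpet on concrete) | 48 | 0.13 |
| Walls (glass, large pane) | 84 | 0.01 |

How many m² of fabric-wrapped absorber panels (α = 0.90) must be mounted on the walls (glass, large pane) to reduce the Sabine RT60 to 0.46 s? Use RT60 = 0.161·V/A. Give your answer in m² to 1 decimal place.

Total absorption A₁ = 48·0.55 + 48·0.13 + 84·0.01
  = 26.400 + 6.240 + 0.840 = 33.480 m² sabins.
V = 144 m³. Target absorption A₂ = 0.161 × 144 / 0.46 = 50.400 sabins.
ΔA needed = 50.400 − 33.480 = 16.920 sabins.
Net gain per m²: Δα = 0.90 − 0.01 = 0.89.
Panel area = 16.920 / 0.89 = 19.0 m².

19.0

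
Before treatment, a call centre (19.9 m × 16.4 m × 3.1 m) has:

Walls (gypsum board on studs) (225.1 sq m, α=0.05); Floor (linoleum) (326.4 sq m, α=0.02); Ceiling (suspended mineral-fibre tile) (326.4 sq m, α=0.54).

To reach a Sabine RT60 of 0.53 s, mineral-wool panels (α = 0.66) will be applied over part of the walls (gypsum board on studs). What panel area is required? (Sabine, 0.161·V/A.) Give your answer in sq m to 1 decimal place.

Summing Sᵢαᵢ: 11.255 + 6.528 + 176.256 → A₁ = 194.039 sabins.
V = 1011.716 m³. Target absorption A₂ = 0.161 × 1011.716 / 0.53 = 307.333 sabins.
ΔA needed = 307.333 − 194.039 = 113.294 sabins.
Net gain per sq m: Δα = 0.66 − 0.05 = 0.61.
Area = ΔA/Δα = 113.294/0.61 = 185.7 sq m.

185.7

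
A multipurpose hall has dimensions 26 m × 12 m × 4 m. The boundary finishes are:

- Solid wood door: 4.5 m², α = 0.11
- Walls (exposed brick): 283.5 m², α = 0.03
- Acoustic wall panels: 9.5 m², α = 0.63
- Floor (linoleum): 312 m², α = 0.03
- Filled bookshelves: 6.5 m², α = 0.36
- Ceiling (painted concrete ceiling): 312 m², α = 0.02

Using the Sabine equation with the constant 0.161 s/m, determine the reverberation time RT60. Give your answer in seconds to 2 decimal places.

Total absorption A = 4.5·0.11 + 283.5·0.03 + 9.5·0.63 + 312·0.03 + 6.5·0.36 + 312·0.02
  = 0.495 + 8.505 + 5.985 + 9.360 + 2.340 + 6.240 = 32.925 m² sabins.
Volume V = 26 × 12 × 4 = 1248 m³.
T = 0.161 V/A = 0.161·1248/32.925 = 6.10 s.

6.10 s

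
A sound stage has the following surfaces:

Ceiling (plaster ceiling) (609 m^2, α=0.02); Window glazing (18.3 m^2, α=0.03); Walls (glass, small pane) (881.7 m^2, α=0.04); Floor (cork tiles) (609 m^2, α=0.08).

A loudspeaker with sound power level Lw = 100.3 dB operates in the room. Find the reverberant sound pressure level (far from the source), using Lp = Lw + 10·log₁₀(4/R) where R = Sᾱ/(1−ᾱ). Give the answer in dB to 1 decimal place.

86.3 dB

Σ(Sᵢαᵢ) = 609·0.02 + 18.3·0.03 + 881.7·0.04 + 609·0.08 = 96.717; total area S = 2118.0 m^2.
ᾱ = 0.0457, so room constant R = A/(1−ᾱ) = 101.349 m^2.
Lp = Lw + 10 log₁₀(4/R) = 100.3 -14.04 = 86.3 dB.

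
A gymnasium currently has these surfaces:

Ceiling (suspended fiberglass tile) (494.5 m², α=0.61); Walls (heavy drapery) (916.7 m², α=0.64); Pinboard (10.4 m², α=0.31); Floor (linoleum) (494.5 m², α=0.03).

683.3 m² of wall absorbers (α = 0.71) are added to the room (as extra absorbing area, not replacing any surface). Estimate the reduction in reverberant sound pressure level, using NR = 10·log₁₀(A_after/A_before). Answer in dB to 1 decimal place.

1.9 dB

Summing Sᵢαᵢ: 301.645 + 586.688 + 3.224 + 14.835 → A_before = 906.392 sabins.
Treatment contributes 683.3·0.71 = 485.143 sabins.
A_after = 906.392 + 485.143 = 1391.535 sabins.
Reduction = 10 log₁₀(A_after/A_before) = 10 log₁₀(1.5352) = 1.9 dB.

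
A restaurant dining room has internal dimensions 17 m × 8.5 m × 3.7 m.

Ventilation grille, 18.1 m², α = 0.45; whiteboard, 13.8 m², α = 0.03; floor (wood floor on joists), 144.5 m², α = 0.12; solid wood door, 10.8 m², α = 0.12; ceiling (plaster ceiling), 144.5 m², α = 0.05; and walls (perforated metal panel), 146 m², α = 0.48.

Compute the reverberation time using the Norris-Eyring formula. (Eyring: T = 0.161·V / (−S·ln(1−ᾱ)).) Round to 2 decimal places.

S = Σ Sᵢ = 477.7 m².
Σ(Sᵢαᵢ) = 18.1·0.45 + 13.8·0.03 + 144.5·0.12 + 10.8·0.12 + 144.5·0.05 + 146·0.48 = 104.500.
Mean coefficient ᾱ = A/S = 0.2188.
−S·ln(1−ᾱ) = −477.7 × ln(1 − 0.2188) = 117.956.
V = 17 × 8.5 × 3.7 = 534.65 m³.
RT60 = 0.161 × 534.65 / 117.956 = 0.73 s.

0.73 s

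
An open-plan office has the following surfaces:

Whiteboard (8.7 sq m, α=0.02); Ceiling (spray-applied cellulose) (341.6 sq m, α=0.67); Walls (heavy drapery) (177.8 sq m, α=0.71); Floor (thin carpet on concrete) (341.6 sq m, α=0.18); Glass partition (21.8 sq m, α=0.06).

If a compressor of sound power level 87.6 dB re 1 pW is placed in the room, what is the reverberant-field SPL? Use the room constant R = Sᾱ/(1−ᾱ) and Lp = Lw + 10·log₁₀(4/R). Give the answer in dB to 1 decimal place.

A = 418.080 sabins; S = 891.5 sq m.
ᾱ = 0.4690, so room constant R = A/(1−ᾱ) = 787.345 sq m.
Lp = 87.6 + 10·log₁₀(4/787.345) = 87.6 + (-22.94) = 64.7 dB.

64.7 dB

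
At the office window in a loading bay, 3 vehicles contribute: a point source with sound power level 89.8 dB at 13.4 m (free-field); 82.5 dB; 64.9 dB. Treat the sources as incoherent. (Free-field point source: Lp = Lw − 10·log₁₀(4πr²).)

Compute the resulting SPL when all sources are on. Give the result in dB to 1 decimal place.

82.6 dB

Source at 13.4 m: Lp = 89.8 − 10·log₁₀(4π·13.4²) = 89.8 − 10·log₁₀(2256.418) = 56.3 dB.
Σ 10^(Lᵢ/10) = 1.813e+08.
Back to dB: 10·log₁₀ Σ = 82.6 dB.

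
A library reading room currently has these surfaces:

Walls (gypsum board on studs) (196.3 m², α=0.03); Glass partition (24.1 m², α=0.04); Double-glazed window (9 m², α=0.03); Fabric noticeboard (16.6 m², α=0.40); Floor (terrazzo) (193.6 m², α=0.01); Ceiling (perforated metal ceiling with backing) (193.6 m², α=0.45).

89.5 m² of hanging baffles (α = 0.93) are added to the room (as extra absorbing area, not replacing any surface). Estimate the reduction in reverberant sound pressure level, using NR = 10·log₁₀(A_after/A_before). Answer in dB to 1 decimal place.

Equivalent absorption area: A_before = 196.3*0.03 + 24.1*0.04 + 9*0.03 + 16.6*0.40 + 193.6*0.01 + 193.6*0.45 = 102.819 m².
Treatment contributes 89.5·0.93 = 83.235 sabins.
A_after = 102.819 + 83.235 = 186.054 sabins.
Reduction = 10 log₁₀(A_after/A_before) = 10 log₁₀(1.8095) = 2.6 dB.

2.6 dB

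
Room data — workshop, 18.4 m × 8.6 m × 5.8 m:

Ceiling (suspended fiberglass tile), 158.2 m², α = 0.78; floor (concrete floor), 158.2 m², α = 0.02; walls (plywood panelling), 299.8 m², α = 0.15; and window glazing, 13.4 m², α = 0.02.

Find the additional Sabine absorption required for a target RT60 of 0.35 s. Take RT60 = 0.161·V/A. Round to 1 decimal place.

Equivalent absorption area: A₁ = 158.2×0.78 + 158.2×0.02 + 299.8×0.15 + 13.4×0.02 = 171.798 m².
Target A₂ = 0.161·917.792/0.35 = 422.184 sabins (V = 917.792 m³).
Shortfall: 422.184 − 171.798 = 250.4 sabins.

250.4 sabins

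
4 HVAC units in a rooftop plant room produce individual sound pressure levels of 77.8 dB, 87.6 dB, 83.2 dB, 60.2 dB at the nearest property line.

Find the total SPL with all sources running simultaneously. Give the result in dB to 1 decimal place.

89.3 dB

Converting to relative power and adding: 10^(77.8/10) + 10^(87.6/10) + 10^(83.2/10) + 10^(60.2/10) = 8.457e+08.
L_total = 10·log₁₀(8.457e+08) = 89.3 dB.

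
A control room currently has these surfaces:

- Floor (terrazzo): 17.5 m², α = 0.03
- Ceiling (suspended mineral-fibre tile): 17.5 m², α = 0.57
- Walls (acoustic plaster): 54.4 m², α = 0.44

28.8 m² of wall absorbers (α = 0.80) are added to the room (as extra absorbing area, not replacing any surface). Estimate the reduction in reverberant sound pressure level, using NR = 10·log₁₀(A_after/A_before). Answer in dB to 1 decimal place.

Summing Sᵢαᵢ: 0.525 + 9.975 + 23.936 → A_before = 34.436 sabins.
Added absorption = 28.8 × 0.80 = 23.040 sabins.
A_after = 34.436 + 23.040 = 57.476 sabins.
NR = 10·log₁₀(57.476/34.436) = 2.2 dB.

2.2 dB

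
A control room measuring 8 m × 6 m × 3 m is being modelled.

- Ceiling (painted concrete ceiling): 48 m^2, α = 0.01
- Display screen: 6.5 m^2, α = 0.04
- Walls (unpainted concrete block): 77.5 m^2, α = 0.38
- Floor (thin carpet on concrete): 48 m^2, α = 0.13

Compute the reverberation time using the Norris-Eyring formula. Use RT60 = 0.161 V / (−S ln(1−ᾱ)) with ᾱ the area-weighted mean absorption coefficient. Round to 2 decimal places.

S = Σ Sᵢ = 180.0 m^2.
Absorption A = 48×0.01 + 6.5×0.04 + 77.5×0.38 + 48×0.13 = 36.430 sabins.
Mean coefficient ᾱ = A/S = 0.2024.
−S·ln(1−ᾱ) = −180.0 × ln(1 − 0.2024) = 40.707.
V = 8 × 6 × 3 = 144 m³.
RT60 = 0.161 × 144 / 40.707 = 0.57 s.

0.57 s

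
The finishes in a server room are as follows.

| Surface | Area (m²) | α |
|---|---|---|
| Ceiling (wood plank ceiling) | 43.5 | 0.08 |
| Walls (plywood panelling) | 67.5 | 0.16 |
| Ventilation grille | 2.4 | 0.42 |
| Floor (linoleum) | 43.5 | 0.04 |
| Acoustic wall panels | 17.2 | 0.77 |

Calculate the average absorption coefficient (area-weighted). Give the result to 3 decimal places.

0.174

Total surface area S = 174.1 m².
Weighted sum Σ Sα = 30.272.
ᾱ = 30.272 / 174.1 = 0.174.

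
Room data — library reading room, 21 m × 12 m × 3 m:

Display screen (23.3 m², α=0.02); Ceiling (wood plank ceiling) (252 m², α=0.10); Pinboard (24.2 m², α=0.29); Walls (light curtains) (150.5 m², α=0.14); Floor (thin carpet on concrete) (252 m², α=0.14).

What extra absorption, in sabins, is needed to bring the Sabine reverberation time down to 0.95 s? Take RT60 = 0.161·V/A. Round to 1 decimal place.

Summing Sᵢαᵢ: 0.466 + 25.200 + 7.018 + 21.070 + 35.280 → A₁ = 89.034 sabins.
For T = 0.95 s, need A₂ = 0.161·V/T = 0.161·756/0.95 = 128.122 sabins.
Shortfall: 128.122 − 89.034 = 39.1 sabins.

39.1 sabins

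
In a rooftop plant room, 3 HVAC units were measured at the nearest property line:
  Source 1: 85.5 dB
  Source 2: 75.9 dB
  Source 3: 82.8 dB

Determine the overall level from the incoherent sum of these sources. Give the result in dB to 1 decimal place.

Converting to relative power and adding: 10^(85.5/10) + 10^(75.9/10) + 10^(82.8/10) = 5.843e+08.
L_total = 10·log₁₀(5.843e+08) = 87.7 dB.

87.7 dB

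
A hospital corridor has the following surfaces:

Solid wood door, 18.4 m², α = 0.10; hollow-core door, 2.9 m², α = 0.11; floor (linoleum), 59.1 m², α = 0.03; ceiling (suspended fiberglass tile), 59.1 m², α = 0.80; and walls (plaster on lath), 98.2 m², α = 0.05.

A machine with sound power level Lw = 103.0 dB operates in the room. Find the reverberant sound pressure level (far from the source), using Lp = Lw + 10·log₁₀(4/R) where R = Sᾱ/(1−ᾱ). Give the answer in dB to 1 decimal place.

A = 56.122 sabins; S = 237.7 m².
ᾱ = 0.2361, so room constant R = A/(1−ᾱ) = 73.468 m².
Lp = 103.0 + 10·log₁₀(4/73.468) = 103.0 + (-12.64) = 90.4 dB.

90.4 dB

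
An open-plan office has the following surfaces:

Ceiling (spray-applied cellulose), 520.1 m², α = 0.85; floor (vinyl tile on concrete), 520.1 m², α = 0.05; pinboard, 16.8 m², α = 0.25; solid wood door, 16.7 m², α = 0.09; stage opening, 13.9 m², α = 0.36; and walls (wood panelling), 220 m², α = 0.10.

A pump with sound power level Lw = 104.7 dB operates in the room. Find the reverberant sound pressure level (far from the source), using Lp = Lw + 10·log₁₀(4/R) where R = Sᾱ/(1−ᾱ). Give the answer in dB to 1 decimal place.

A = 500.797 sabins; S = 1307.6 m².
ᾱ = 500.797/1307.6 = 0.3830; R = Sᾱ/(1−ᾱ) = 500.797/(1−0.3830) = 811.665 m².
Lp = Lw + 10 log₁₀(4/R) = 104.7 -23.07 = 81.6 dB.

81.6 dB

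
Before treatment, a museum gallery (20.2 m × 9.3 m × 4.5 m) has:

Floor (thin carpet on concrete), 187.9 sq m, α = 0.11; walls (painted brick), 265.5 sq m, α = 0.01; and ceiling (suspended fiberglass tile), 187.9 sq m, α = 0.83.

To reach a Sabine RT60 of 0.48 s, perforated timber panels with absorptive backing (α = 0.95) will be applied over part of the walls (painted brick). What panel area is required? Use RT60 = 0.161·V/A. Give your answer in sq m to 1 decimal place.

Equivalent absorption area: A₁ = 187.9·0.11 + 265.5·0.01 + 187.9·0.83 = 179.281 sq m.
V = 845.37 m³. Target absorption A₂ = 0.161 × 845.37 / 0.48 = 283.551 sabins.
ΔA needed = 283.551 − 179.281 = 104.270 sabins.
Each sq m of panel replacing the walls (painted brick) adds (0.95 − 0.01) = 0.94 sabins.
Area = ΔA/Δα = 104.270/0.94 = 110.9 sq m.

110.9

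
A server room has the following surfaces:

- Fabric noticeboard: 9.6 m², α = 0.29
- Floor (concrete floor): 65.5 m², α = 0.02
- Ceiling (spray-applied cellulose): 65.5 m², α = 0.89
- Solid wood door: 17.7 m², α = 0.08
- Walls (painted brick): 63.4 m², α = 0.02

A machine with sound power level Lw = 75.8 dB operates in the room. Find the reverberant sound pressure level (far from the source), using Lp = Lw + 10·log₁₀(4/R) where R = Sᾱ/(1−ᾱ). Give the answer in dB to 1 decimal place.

62.2 dB

A = 65.073 sabins; S = 221.7 m².
ᾱ = 65.073/221.7 = 0.2935; R = Sᾱ/(1−ᾱ) = 65.073/(1−0.2935) = 92.106 m².
Lp = 75.8 + 10·log₁₀(4/92.106) = 75.8 + (-13.62) = 62.2 dB.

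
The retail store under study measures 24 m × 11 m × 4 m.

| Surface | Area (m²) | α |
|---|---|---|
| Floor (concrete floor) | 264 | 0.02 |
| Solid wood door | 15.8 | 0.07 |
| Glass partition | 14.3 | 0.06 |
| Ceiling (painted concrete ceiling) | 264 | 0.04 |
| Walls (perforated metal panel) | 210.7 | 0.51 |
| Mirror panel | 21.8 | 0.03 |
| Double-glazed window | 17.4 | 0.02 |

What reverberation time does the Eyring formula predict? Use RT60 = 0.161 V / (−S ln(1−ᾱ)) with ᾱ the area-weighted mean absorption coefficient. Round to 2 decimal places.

1.24 sec

Total surface area S = 264 + 15.8 + 14.3 + 264 + 210.7 + 21.8 + 17.4 = 808.0 m².
Absorption A = 264·0.02 + 15.8·0.07 + 14.3·0.06 + 264·0.04 + 210.7·0.51 + 21.8·0.03 + 17.4·0.02 = 126.263 sabins.
ᾱ = 126.263 / 808.0 = 0.1563.
−S·ln(1−ᾱ) = −808.0 × ln(1 − 0.1563) = 137.326.
V = 24 × 11 × 4 = 1056 m³.
RT60 = 0.161 × 1056 / 137.326 = 1.24 s.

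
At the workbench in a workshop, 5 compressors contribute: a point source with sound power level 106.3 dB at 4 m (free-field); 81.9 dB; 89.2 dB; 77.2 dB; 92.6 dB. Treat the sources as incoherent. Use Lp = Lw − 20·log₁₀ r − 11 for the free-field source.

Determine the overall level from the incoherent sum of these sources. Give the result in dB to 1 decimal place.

94.9 dB

Source at 4 m: Lp = 106.3 − 20·log₁₀(4) − 11 = 83.3 dB.
Sum in the linear (power) domain: Σ 10^(Lᵢ/10) = 10^(83.3/10) + 10^(81.9/10) + 10^(89.2/10) + 10^(77.2/10) + 10^(92.6/10) = 3.073e+09.
L_total = 10·log₁₀(3.073e+09) = 94.9 dB.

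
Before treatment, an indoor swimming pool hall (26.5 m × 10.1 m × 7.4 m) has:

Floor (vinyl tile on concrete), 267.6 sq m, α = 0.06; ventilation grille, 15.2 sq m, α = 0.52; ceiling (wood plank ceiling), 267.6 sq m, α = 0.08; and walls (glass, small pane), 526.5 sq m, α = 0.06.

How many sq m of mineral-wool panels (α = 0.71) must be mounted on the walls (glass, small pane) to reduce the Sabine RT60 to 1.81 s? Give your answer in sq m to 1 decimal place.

Equivalent absorption area: A₁ = 267.6·0.06 + 15.2·0.52 + 267.6·0.08 + 526.5·0.06 = 76.958 sq m.
V = 1980.61 m³. Target absorption A₂ = 0.161 × 1980.61 / 1.81 = 176.176 sabins.
ΔA needed = 176.176 − 76.958 = 99.218 sabins.
Net gain per sq m: Δα = 0.71 − 0.06 = 0.65.
Area = ΔA/Δα = 99.218/0.65 = 152.6 sq m.

152.6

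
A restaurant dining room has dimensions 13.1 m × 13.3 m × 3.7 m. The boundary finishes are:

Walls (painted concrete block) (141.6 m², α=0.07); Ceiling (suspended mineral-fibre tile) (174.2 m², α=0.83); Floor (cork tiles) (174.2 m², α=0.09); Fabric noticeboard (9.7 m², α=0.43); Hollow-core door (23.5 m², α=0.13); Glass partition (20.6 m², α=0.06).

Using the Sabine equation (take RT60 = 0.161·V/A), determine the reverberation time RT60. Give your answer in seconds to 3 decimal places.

A = Σ Sᵢαᵢ = 141.6×0.07 + 174.2×0.83 + 174.2×0.09 + 9.7×0.43 + 23.5×0.13 + 20.6×0.06 = 178.638 sabins.
Volume V = 13.1 × 13.3 × 3.7 = 644.651 m³.
Sabine: RT60 = 0.161 × 644.651 / 178.638 = 0.581 s.

0.581 s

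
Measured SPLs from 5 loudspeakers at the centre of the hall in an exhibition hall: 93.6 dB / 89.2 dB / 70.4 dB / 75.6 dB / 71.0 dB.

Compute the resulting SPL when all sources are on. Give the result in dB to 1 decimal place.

95.0 dB

Σ 10^(Lᵢ/10) = 3.182e+09.
L_total = 10·log₁₀(3.182e+09) = 95.0 dB.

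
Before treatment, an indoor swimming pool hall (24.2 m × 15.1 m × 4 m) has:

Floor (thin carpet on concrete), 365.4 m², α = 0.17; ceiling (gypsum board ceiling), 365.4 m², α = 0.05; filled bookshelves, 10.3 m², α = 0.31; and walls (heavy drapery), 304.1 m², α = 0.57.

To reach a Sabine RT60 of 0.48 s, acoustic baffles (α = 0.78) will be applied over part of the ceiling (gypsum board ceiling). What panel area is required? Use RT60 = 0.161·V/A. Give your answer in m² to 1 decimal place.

319.7

Total absorption A₁ = 365.4·0.17 + 365.4·0.05 + 10.3·0.31 + 304.1·0.57
  = 62.118 + 18.270 + 3.193 + 173.337 = 256.918 m² sabins.
Required A₂ = 0.161·1461.68/0.48 = 490.272 sabins.
ΔA needed = 490.272 − 256.918 = 233.354 sabins.
Each m² of panel replacing the ceiling (gypsum board ceiling) adds (0.78 − 0.05) = 0.73 sabins.
Panel area = 233.354 / 0.73 = 319.7 m².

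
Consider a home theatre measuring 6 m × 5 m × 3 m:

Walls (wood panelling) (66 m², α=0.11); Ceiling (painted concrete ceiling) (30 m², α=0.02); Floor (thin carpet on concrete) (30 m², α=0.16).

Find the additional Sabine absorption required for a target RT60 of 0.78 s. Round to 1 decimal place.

A₁ = Σ Sᵢαᵢ = 66*0.11 + 30*0.02 + 30*0.16 = 12.660 sabins.
Target A₂ = 0.161·90/0.78 = 18.577 sabins (V = 90 m³).
Shortfall: 18.577 − 12.660 = 5.9 sabins.

5.9 sabins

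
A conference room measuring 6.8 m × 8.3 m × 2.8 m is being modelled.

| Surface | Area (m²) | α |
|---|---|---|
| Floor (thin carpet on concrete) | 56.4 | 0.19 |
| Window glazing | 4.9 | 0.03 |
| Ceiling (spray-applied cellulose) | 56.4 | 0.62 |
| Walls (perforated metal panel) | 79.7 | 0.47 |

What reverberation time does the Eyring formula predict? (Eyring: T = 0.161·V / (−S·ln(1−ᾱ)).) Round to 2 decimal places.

Total surface area S = 56.4 + 4.9 + 56.4 + 79.7 = 197.4 m².
Σ(Sᵢαᵢ) = 56.4·0.19 + 4.9·0.03 + 56.4·0.62 + 79.7·0.47 = 83.290.
ᾱ = 83.290 / 197.4 = 0.4219.
−S·ln(1−ᾱ) = −197.4 × ln(1 − 0.4219) = 108.177.
V = 6.8 × 8.3 × 2.8 = 158.032 m³.
RT60 = 0.161 × 158.032 / 108.177 = 0.24 s.

0.24 s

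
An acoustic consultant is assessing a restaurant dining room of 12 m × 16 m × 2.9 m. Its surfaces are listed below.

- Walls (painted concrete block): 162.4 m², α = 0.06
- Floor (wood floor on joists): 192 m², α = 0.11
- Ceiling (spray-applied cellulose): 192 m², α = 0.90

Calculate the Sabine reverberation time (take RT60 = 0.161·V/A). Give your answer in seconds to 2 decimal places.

Summing Sᵢαᵢ: 9.744 + 21.120 + 172.800 → A = 203.664 sabins.
V = 12·16·2.9 = 556.8 m³.
Sabine: RT60 = 0.161 × 556.8 / 203.664 = 0.44 s.

0.44 sec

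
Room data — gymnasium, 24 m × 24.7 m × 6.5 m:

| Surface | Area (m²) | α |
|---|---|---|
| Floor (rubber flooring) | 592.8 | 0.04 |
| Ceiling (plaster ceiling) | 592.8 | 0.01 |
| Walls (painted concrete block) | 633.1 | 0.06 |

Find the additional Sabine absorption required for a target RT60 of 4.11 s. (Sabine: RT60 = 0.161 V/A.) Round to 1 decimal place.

83.3 sabins

Total absorption A₁ = 592.8*0.04 + 592.8*0.01 + 633.1*0.06
  = 23.712 + 5.928 + 37.986 = 67.626 m² sabins.
V = 3853.2 m³. Required absorption A₂ = 0.161 × 3853.2 / 4.11 = 150.940 sabins.
ΔA = A₂ − A₁ = 150.940 − 67.626 = 83.3 sabins.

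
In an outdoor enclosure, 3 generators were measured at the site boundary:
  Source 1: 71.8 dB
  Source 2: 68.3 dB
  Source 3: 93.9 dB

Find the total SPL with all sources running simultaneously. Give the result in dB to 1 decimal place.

93.9 dB

Converting to relative power and adding: 10^(71.8/10) + 10^(68.3/10) + 10^(93.9/10) = 2.477e+09.
Combined level = 10 log₁₀(2.477e+09) = 93.9 dB.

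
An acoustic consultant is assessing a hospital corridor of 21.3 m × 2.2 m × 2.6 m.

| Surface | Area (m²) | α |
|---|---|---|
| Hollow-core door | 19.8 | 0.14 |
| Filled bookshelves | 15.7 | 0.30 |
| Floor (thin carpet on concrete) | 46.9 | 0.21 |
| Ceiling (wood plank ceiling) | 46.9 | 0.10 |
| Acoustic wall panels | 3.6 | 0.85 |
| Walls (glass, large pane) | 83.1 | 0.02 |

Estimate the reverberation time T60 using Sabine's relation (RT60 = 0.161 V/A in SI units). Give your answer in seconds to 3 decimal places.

0.733 sec

Total absorption A = 19.8×0.14 + 15.7×0.30 + 46.9×0.21 + 46.9×0.10 + 3.6×0.85 + 83.1×0.02
  = 2.772 + 4.710 + 9.849 + 4.690 + 3.060 + 1.662 = 26.743 m² sabins.
V = 21.3·2.2·2.6 = 121.836 m³.
Sabine: RT60 = 0.161 × 121.836 / 26.743 = 0.733 s.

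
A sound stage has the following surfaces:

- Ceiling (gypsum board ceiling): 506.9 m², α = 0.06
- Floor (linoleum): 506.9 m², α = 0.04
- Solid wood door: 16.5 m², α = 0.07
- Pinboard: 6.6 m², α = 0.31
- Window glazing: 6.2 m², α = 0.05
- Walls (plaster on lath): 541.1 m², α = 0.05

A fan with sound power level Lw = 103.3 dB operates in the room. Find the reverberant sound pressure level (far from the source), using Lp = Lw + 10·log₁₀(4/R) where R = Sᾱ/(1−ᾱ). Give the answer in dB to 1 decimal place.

90.0 dB

A = 81.256 sabins; S = 1584.2 m².
ᾱ = 81.256/1584.2 = 0.0513; R = Sᾱ/(1−ᾱ) = 81.256/(1−0.0513) = 85.650 m².
Lp = Lw + 10 log₁₀(4/R) = 103.3 -13.31 = 90.0 dB.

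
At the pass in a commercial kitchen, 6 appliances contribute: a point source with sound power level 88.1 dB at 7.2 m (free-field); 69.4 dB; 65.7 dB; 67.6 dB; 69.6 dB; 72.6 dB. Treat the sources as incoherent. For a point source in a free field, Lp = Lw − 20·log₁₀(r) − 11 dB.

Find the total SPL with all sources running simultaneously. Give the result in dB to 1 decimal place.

Source at 7.2 m: Lp = 88.1 − 20·log₁₀(7.2) − 11 = 60.0 dB.
Sum in the linear (power) domain: Σ 10^(Lᵢ/10) = 10^(60.0/10) + 10^(69.4/10) + 10^(65.7/10) + 10^(67.6/10) + 10^(69.6/10) + 10^(72.6/10) = 4.65e+07.
L_total = 10·log₁₀(4.65e+07) = 76.7 dB.

76.7 dB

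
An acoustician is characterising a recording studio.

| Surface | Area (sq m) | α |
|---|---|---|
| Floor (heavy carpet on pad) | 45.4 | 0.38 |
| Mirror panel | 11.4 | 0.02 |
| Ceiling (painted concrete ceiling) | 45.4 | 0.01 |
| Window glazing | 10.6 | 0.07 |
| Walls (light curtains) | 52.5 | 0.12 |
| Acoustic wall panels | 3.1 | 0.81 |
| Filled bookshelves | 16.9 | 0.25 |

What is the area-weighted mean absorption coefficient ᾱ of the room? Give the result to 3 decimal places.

S = Σ Sᵢ = 45.4 + 11.4 + 45.4 + 10.6 + 52.5 + 3.1 + 16.9 = 185.3 sq m.
Σ(Sᵢαᵢ) = 45.4*0.38 + 11.4*0.02 + 45.4*0.01 + 10.6*0.07 + 52.5*0.12 + 3.1*0.81 + 16.9*0.25 = 31.712.
ᾱ = A/S = 0.171.

0.171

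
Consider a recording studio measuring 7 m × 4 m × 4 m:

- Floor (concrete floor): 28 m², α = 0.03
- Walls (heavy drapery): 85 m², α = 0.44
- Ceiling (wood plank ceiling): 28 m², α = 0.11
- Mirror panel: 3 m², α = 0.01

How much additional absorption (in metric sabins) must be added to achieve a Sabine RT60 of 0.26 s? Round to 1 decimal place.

Summing Sᵢαᵢ: 0.840 + 37.400 + 3.080 + 0.030 → A₁ = 41.350 sabins.
V = 112 m³. Required absorption A₂ = 0.161 × 112 / 0.26 = 69.354 sabins.
Additional absorption ΔA = 69.354 − 41.350 = 28.0 sabins.

28.0 sabins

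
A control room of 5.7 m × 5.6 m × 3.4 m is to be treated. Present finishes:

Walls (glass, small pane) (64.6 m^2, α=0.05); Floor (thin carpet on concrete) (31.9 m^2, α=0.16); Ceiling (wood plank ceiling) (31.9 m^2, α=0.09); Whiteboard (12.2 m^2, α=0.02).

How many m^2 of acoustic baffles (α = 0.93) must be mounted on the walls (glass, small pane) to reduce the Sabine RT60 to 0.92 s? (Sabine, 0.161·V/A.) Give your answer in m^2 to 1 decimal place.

Total absorption A₁ = 64.6×0.05 + 31.9×0.16 + 31.9×0.09 + 12.2×0.02
  = 3.230 + 5.104 + 2.871 + 0.244 = 11.449 m^2 sabins.
V = 108.528 m³. Target absorption A₂ = 0.161 × 108.528 / 0.92 = 18.992 sabins.
Absorption to add: 18.992 − 11.449 = 7.543 sabins.
Each m^2 of panel replacing the walls (glass, small pane) adds (0.93 − 0.05) = 0.88 sabins.
Panel area = 7.543 / 0.88 = 8.6 m^2.

8.6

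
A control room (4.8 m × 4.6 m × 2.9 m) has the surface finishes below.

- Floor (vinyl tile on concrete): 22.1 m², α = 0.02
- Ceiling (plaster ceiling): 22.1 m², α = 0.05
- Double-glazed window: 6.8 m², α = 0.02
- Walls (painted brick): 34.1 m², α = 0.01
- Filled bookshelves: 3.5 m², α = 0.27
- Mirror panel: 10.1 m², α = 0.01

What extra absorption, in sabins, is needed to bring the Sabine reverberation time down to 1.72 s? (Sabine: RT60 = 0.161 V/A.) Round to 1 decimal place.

2.9 sabins

A₁ = Σ Sᵢαᵢ = 22.1×0.02 + 22.1×0.05 + 6.8×0.02 + 34.1×0.01 + 3.5×0.27 + 10.1×0.01 = 3.070 sabins.
V = 64.032 m³. Required absorption A₂ = 0.161 × 64.032 / 1.72 = 5.994 sabins.
Shortfall: 5.994 − 3.070 = 2.9 sabins.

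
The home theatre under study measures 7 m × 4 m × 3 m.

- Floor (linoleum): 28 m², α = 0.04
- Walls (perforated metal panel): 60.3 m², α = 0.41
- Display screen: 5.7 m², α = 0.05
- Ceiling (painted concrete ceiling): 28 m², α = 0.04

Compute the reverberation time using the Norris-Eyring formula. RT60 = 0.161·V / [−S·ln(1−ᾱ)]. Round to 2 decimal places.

Total surface area S = 28 + 60.3 + 5.7 + 28 = 122.0 m².
Σ(Sᵢαᵢ) = 28·0.04 + 60.3·0.41 + 5.7·0.05 + 28·0.04 = 27.248.
ᾱ = 27.248 / 122.0 = 0.2233.
−S·ln(1−ᾱ) = −122.0 × ln(1 − 0.2233) = 30.830.
V = 7 × 4 × 3 = 84 m³.
RT60 = 0.161 × 84 / 30.830 = 0.44 s.

0.44 s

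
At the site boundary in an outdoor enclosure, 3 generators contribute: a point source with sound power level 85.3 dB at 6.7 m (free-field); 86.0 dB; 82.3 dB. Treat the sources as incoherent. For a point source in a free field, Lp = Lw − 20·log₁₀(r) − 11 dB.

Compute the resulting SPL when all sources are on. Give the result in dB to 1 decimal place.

Source at 6.7 m: Lp = 85.3 − 20·log₁₀(6.7) − 11 = 57.8 dB.
Σ 10^(Lᵢ/10) = 5.685e+08.
L_total = 10·log₁₀(5.685e+08) = 87.5 dB.

87.5 dB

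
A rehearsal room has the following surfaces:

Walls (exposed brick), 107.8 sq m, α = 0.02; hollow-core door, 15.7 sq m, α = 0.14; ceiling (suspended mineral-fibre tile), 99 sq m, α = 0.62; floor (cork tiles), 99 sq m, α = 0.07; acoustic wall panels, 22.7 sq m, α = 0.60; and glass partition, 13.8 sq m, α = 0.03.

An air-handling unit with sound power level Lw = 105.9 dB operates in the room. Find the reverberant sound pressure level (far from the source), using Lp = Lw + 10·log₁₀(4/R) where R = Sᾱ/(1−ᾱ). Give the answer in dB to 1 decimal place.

A = 86.698 sabins; S = 358.0 sq m.
ᾱ = 0.2422, so room constant R = A/(1−ᾱ) = 114.407 sq m.
Lp = 105.9 + 10·log₁₀(4/114.407) = 105.9 + (-14.56) = 91.3 dB.

91.3 dB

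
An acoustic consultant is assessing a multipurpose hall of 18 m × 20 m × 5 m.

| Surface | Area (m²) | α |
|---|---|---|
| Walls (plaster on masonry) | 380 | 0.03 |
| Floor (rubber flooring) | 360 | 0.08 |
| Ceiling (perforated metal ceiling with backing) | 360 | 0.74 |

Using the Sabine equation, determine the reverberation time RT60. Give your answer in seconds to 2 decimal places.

0.95 s

A = Σ Sᵢαᵢ = 380×0.03 + 360×0.08 + 360×0.74 = 306.600 sabins.
Room volume: 1800 m³.
Sabine: RT60 = 0.161 × 1800 / 306.600 = 0.95 s.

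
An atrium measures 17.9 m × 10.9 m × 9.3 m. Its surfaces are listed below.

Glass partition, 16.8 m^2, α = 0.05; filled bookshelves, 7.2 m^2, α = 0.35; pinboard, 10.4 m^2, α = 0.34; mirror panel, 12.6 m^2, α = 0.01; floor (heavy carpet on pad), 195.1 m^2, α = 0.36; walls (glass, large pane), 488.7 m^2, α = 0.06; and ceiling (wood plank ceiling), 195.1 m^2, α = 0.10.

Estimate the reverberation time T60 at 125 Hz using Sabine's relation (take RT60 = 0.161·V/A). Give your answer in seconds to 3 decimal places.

2.317 sec

Total absorption A = 16.8×0.05 + 7.2×0.35 + 10.4×0.34 + 12.6×0.01 + 195.1×0.36 + 488.7×0.06 + 195.1×0.10
  = 0.840 + 2.520 + 3.536 + 0.126 + 70.236 + 29.322 + 19.510 = 126.090 m^2 sabins.
Room volume: 1814.523 m³.
RT60 = 0.161 · V / A = 0.161 × 1814.523 / 126.090 = 2.317 s.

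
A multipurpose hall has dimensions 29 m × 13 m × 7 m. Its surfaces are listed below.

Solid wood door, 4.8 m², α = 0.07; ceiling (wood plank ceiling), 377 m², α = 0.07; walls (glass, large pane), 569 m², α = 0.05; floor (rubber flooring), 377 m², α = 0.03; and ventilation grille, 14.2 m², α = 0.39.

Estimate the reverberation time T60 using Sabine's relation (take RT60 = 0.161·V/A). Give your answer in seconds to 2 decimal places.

5.90 s

A = Σ Sᵢαᵢ = 4.8·0.07 + 377·0.07 + 569·0.05 + 377·0.03 + 14.2·0.39 = 72.024 sabins.
Volume V = 29 × 13 × 7 = 2639 m³.
RT60 = 0.161 · V / A = 0.161 × 2639 / 72.024 = 5.90 s.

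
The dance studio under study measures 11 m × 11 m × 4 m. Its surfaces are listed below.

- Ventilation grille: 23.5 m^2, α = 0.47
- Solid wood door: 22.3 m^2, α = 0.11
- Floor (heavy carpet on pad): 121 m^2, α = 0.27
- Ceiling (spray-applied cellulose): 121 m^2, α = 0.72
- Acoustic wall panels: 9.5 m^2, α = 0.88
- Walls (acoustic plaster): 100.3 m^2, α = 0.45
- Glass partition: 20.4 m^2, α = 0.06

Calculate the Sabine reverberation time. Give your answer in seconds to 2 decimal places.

0.41 s

Total absorption A = 23.5*0.47 + 22.3*0.11 + 121*0.27 + 121*0.72 + 9.5*0.88 + 100.3*0.45 + 20.4*0.06
  = 11.045 + 2.453 + 32.670 + 87.120 + 8.360 + 45.135 + 1.224 = 188.007 m^2 sabins.
Volume V = 11 × 11 × 4 = 484 m³.
Sabine: RT60 = 0.161 × 484 / 188.007 = 0.41 s.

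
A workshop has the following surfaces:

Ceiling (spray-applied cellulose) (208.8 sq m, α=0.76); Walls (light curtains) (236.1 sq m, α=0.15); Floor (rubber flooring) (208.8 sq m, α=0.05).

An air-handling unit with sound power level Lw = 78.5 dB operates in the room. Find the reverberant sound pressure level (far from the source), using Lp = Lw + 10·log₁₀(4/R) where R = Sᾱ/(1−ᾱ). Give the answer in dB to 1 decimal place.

Σ(Sᵢαᵢ) = 208.8×0.76 + 236.1×0.15 + 208.8×0.05 = 204.543; total area S = 653.7 sq m.
ᾱ = 0.3129, so room constant R = A/(1−ᾱ) = 297.690 sq m.
Lp = Lw + 10 log₁₀(4/R) = 78.5 -18.72 = 59.8 dB.

59.8 dB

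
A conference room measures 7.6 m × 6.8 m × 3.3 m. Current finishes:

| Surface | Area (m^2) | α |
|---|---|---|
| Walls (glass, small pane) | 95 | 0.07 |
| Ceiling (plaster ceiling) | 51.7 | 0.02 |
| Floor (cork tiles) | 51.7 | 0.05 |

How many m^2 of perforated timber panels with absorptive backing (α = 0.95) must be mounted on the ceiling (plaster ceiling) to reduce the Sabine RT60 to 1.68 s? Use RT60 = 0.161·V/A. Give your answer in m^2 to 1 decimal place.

6.5

A₁ = Σ Sᵢαᵢ = 95*0.07 + 51.7*0.02 + 51.7*0.05 = 10.269 sabins.
Required A₂ = 0.161·170.544/1.68 = 16.344 sabins.
Absorption to add: 16.344 − 10.269 = 6.075 sabins.
Each m^2 of panel replacing the ceiling (plaster ceiling) adds (0.95 − 0.02) = 0.93 sabins.
Panel area = 6.075 / 0.93 = 6.5 m^2.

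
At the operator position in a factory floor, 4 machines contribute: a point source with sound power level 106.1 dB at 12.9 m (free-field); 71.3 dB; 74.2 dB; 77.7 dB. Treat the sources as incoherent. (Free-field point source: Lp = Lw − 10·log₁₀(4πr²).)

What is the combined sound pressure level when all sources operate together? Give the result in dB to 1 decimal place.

80.7 dB

Source at 12.9 m: Lp = 106.1 − 10·log₁₀(4π·12.9²) = 106.1 − 10·log₁₀(2091.170) = 72.9 dB.
Converting to relative power and adding: 10^(72.9/10) + 10^(71.3/10) + 10^(74.2/10) + 10^(77.7/10) = 1.182e+08.
L_total = 10·log₁₀(1.182e+08) = 80.7 dB.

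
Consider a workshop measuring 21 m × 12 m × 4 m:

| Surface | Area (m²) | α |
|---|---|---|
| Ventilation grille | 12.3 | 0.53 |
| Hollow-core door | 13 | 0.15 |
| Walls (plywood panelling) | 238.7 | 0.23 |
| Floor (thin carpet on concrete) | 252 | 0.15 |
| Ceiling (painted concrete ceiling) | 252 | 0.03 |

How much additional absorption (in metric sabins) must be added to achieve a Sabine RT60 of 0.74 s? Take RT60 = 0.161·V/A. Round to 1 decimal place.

110.6 sabins

A₁ = Σ Sᵢαᵢ = 12.3×0.53 + 13×0.15 + 238.7×0.23 + 252×0.15 + 252×0.03 = 108.730 sabins.
For T = 0.74 s, need A₂ = 0.161·V/T = 0.161·1008/0.74 = 219.308 sabins.
Shortfall: 219.308 − 108.730 = 110.6 sabins.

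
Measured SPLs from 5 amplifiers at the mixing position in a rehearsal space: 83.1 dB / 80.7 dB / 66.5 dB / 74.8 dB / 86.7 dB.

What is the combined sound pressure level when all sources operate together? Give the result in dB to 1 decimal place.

89.2 dB

Converting to relative power and adding: 10^(83.1/10) + 10^(80.7/10) + 10^(66.5/10) + 10^(74.8/10) + 10^(86.7/10) = 8.241e+08.
Combined level = 10 log₁₀(8.241e+08) = 89.2 dB.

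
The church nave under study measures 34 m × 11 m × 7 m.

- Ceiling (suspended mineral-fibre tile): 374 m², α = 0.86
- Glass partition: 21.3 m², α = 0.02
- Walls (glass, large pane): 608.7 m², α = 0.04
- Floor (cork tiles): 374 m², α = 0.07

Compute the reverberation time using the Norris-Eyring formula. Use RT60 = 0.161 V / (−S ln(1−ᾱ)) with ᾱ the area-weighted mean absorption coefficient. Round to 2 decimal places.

0.97 seconds

S = Σ Sᵢ = 1378.0 m².
Absorption A = 374·0.86 + 21.3·0.02 + 608.7·0.04 + 374·0.07 = 372.594 sabins.
Mean coefficient ᾱ = A/S = 0.2704.
Eyring denominator: −S ln(1−ᾱ) = 434.427.
V = 34 × 11 × 7 = 2618 m³.
RT60 = 0.161 × 2618 / 434.427 = 0.97 s.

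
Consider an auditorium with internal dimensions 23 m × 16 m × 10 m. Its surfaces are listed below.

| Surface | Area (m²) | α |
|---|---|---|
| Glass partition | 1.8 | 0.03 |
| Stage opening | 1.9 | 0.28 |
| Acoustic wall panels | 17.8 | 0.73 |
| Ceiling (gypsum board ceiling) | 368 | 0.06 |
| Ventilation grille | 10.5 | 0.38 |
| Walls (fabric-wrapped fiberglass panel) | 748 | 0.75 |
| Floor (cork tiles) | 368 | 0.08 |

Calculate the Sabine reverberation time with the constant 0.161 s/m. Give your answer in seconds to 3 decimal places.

0.940 s

Summing Sᵢαᵢ: 0.054 + 0.532 + 12.994 + 22.080 + 3.990 + 561.000 + 29.440 → A = 630.090 sabins.
Volume V = 23 × 16 × 10 = 3680 m³.
Sabine: RT60 = 0.161 × 3680 / 630.090 = 0.940 s.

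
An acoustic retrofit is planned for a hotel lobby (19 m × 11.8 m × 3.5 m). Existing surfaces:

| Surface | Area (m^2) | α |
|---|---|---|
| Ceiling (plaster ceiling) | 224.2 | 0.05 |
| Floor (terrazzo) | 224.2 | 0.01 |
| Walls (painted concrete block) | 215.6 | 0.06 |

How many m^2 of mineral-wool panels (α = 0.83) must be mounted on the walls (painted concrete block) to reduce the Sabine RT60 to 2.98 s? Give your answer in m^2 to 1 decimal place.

Total absorption A₁ = 224.2*0.05 + 224.2*0.01 + 215.6*0.06
  = 11.210 + 2.242 + 12.936 = 26.388 m^2 sabins.
V = 784.7 m³. Target absorption A₂ = 0.161 × 784.7 / 2.98 = 42.395 sabins.
ΔA needed = 42.395 − 26.388 = 16.007 sabins.
Net gain per m^2: Δα = 0.83 − 0.06 = 0.77.
Area = ΔA/Δα = 16.007/0.77 = 20.8 m^2.

20.8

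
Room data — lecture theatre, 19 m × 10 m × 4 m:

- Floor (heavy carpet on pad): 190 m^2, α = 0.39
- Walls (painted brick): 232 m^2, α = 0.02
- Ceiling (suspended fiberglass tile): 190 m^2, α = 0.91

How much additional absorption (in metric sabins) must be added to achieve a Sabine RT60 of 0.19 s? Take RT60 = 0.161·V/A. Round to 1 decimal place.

Equivalent absorption area: A₁ = 190·0.39 + 232·0.02 + 190·0.91 = 251.640 m^2.
For T = 0.19 s, need A₂ = 0.161·V/T = 0.161·760/0.19 = 644.000 sabins.
ΔA = A₂ − A₁ = 644.000 − 251.640 = 392.4 sabins.

392.4 sabins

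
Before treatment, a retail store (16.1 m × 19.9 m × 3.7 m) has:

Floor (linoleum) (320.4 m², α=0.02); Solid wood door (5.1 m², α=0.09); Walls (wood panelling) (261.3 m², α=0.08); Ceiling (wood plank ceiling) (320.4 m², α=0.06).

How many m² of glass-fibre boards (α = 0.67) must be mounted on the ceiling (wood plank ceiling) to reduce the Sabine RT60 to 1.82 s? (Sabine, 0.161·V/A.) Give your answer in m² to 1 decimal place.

94.9

Total absorption A₁ = 320.4·0.02 + 5.1·0.09 + 261.3·0.08 + 320.4·0.06
  = 6.408 + 0.459 + 20.904 + 19.224 = 46.995 m² sabins.
Required A₂ = 0.161·1185.443/1.82 = 104.866 sabins.
Absorption to add: 104.866 − 46.995 = 57.871 sabins.
Each m² of panel replacing the ceiling (wood plank ceiling) adds (0.67 − 0.06) = 0.61 sabins.
Area = ΔA/Δα = 57.871/0.61 = 94.9 m².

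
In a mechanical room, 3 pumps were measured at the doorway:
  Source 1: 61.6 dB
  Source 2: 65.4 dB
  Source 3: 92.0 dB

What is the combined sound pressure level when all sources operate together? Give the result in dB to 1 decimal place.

92.0 dB

Converting to relative power and adding: 10^(61.6/10) + 10^(65.4/10) + 10^(92.0/10) = 1.59e+09.
Combined level = 10 log₁₀(1.59e+09) = 92.0 dB.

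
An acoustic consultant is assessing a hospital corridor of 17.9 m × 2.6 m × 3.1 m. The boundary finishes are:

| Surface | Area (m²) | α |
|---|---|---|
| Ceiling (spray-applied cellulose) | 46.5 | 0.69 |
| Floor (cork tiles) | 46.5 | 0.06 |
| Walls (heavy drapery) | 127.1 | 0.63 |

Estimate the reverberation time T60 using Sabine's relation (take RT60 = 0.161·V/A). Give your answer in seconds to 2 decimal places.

Equivalent absorption area: A = 46.5·0.69 + 46.5·0.06 + 127.1·0.63 = 114.948 m².
V = 17.9·2.6·3.1 = 144.274 m³.
T = 0.161 V/A = 0.161·144.274/114.948 = 0.20 s.

0.20 s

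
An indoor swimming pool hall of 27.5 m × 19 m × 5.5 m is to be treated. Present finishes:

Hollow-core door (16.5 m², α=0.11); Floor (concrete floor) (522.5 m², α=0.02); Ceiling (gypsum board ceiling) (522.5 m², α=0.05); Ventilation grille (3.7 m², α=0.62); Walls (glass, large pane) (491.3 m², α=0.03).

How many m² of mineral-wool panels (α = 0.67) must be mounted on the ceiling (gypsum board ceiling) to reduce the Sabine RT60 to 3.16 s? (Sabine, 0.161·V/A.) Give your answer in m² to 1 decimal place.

146.8

Equivalent absorption area: A₁ = 16.5*0.11 + 522.5*0.02 + 522.5*0.05 + 3.7*0.62 + 491.3*0.03 = 55.423 m².
V = 2873.75 m³. Target absorption A₂ = 0.161 × 2873.75 / 3.16 = 146.416 sabins.
ΔA needed = 146.416 − 55.423 = 90.993 sabins.
Each m² of panel replacing the ceiling (gypsum board ceiling) adds (0.67 − 0.05) = 0.62 sabins.
Area = ΔA/Δα = 90.993/0.62 = 146.8 m².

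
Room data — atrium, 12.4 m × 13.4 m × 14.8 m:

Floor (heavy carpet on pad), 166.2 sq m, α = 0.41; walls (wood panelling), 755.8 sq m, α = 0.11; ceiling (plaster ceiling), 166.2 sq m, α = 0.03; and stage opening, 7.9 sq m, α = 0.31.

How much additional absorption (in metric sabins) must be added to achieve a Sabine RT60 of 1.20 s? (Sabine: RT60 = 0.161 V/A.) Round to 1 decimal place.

A₁ = Σ Sᵢαᵢ = 166.2×0.41 + 755.8×0.11 + 166.2×0.03 + 7.9×0.31 = 158.715 sabins.
For T = 1.20 s, need A₂ = 0.161·V/T = 0.161·2459.168/1.20 = 329.938 sabins.
Shortfall: 329.938 − 158.715 = 171.2 sabins.

171.2 sabins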